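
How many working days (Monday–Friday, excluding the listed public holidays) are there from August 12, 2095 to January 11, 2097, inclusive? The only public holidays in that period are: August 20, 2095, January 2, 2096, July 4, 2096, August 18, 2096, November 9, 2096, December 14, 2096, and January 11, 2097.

366 working days

August 12, 2095 is a Friday.
From August 12, 2095 to January 11, 2097 is 519 days inclusive.
519 = 7 × 74 + 1, so there are 74 full weeks plus 1 extra day.
Each full week contributes 5 weekdays (Mon–Fri): 74 × 5 = 370.
The 1 extra day is Friday — 1 of them qualifies.
Total: 370 + 1 = 371.
Holidays: August 20, 2095 (Sat); January 2, 2096 (Mon); July 4, 2096 (Wed); August 18, 2096 (Sat); November 9, 2096 (Fri); December 14, 2096 (Fri); January 11, 2097 (Fri).
5 of the 7 holidays fall on weekdays; the rest are weekends and were already excluded.
Business days: 371 − 5 = 366.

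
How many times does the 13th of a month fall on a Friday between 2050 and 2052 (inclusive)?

5

Friday-the-13ths by year:
2050: May
2051: Jan, Oct
2052: Sep, Dec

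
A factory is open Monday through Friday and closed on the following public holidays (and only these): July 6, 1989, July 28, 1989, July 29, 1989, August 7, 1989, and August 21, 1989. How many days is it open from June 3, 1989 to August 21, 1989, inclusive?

52

June 3, 1989 is a Saturday.
From June 3, 1989 to August 21, 1989 is 80 days inclusive.
80 = 7 × 11 + 3, so there are 11 full weeks plus 3 extra days.
Each full week contributes 5 weekdays (Mon–Fri): 11 × 5 = 55.
The 3 extra days are Saturday, Sunday, Monday — 1 of them qualifies.
Total: 55 + 1 = 56.
Holidays: July 6, 1989 (Thu); July 28, 1989 (Fri); July 29, 1989 (Sat); August 7, 1989 (Mon); August 21, 1989 (Mon).
4 of the 5 holidays fall on weekdays; the rest are weekends and were already excluded.
Business days: 56 − 4 = 52.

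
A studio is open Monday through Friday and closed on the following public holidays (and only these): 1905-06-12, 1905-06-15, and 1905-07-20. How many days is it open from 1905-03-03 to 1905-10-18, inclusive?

161

1905-03-03 is a Friday.
That's 230 days from start to end, counting both.
230 = 7 × 32 + 6, so there are 32 full weeks plus 6 extra days.
Each full week contributes 5 weekdays (Mon–Fri): 32 × 5 = 160.
The 6 extra days are Friday, Saturday, Sunday, Monday, Tuesday, Wednesday — 4 of them qualify.
Total: 160 + 4 = 164.
Holidays: 1905-06-12 (Mon); 1905-06-15 (Thu); 1905-07-20 (Thu).
All 3 holidays fall on weekdays, so subtract 3.
Business days: 164 − 3 = 161.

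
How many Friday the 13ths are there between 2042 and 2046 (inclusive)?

9

Friday-the-13ths by year:
2042: Jun
2043: Feb, Mar, Nov
2044: May
2045: Jan, Oct
2046: Apr, Jul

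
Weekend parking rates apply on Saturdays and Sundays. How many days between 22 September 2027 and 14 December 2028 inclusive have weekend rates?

22 September 2027 is a Wednesday.
The range spans 450 days (inclusive of both endpoints).
450 = 7 × 64 + 2, so there are 64 full weeks plus 2 extra days.
Each full week contributes 2 weekend days (Sat, Sun): 64 × 2 = 128.
The 2 extra days are Wednesday, Thursday — none qualify.
Total: 128 + 0 = 128.

128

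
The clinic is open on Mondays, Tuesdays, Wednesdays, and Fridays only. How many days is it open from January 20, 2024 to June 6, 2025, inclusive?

288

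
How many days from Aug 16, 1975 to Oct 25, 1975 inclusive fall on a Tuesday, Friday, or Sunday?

Aug 16, 1975 is a Saturday.
From Aug 16, 1975 to Oct 25, 1975 is 71 days inclusive.
71 = 7 × 10 + 1, so there are 10 full weeks plus 1 extra day.
Each full week contributes 3 days from the set (Tue, Fri, Sun): 10 × 3 = 30.
The 1 extra day is Sat — none qualify.
Total: 30 + 0 = 30.

30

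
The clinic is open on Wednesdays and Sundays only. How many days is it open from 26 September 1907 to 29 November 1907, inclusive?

18

26 September 1907 is a Thursday.
The range spans 65 days (inclusive of both endpoints).
65 = 7 × 9 + 2, so there are 9 full weeks plus 2 extra days.
Each full week contributes 2 days from the set (Wed, Sun): 9 × 2 = 18.
The 2 extra days are Thursday, Friday — none qualify.
Total: 18 + 0 = 18.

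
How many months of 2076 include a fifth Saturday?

4

A month has five Saturdays exactly when Saturday falls within its first (length − 28) days.
Jan: 31 days, starts Wed → 5 of Wed, Thu, Fri
Feb: 29 days, starts Sat → 5 of Sat ✓
Mar: 31 days, starts Sun → 5 of Sun, Mon, Tue
Apr: 30 days, starts Wed → 5 of Wed, Thu
May: 31 days, starts Fri → 5 of Fri, Sat, Sun ✓
Jun: 30 days, starts Mon → 5 of Mon, Tue
Jul: 31 days, starts Wed → 5 of Wed, Thu, Fri
Aug: 31 days, starts Sat → 5 of Sat, Sun, Mon ✓
Sep: 30 days, starts Tue → 5 of Tue, Wed
Oct: 31 days, starts Thu → 5 of Thu, Fri, Sat ✓
Nov: 30 days, starts Sun → 5 of Sun, Mon
Dec: 31 days, starts Tue → 5 of Tue, Wed, Thu
Months with five Saturdays: Feb, May, Aug, Oct.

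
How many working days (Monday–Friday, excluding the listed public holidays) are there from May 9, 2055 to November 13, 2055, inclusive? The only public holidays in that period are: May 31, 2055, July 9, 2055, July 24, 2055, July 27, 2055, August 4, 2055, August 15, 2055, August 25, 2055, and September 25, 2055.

130

May 9, 2055 is a Sunday.
That's 189 days from start to end, counting both.
189 = 7 × 27, so the span is exactly 27 full weeks.
Each full week contributes 5 weekdays (Mon–Fri): 27 × 5 = 135.
Holidays: May 31, 2055 (Mon); July 9, 2055 (Fri); July 24, 2055 (Sat); July 27, 2055 (Tue); August 4, 2055 (Wed); August 15, 2055 (Sun); August 25, 2055 (Wed); September 25, 2055 (Sat).
5 of the 8 holidays fall on weekdays; the rest are weekends and were already excluded.
Business days: 135 − 5 = 130.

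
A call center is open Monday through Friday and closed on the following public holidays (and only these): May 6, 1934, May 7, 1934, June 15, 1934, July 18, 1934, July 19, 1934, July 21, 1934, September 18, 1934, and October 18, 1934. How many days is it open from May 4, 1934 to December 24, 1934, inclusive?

161 working days

May 4, 1934 is a Friday.
From May 4, 1934 to December 24, 1934 is 235 days inclusive.
235 = 7 × 33 + 4, so there are 33 full weeks plus 4 extra days.
Each full week contributes 5 weekdays (Mon–Fri): 33 × 5 = 165.
The 4 extra days are Fri, Sat, Sun, Mon — 2 of them qualify.
Total: 165 + 2 = 167.
Holidays: May 6, 1934 (Sun); May 7, 1934 (Mon); June 15, 1934 (Fri); July 18, 1934 (Wed); July 19, 1934 (Thu); July 21, 1934 (Sat); September 18, 1934 (Tue); October 18, 1934 (Thu).
6 of the 8 holidays fall on weekdays; the rest are weekends and were already excluded.
Business days: 167 − 6 = 161.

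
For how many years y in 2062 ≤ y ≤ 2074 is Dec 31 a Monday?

3

Day of week of December 31 in each year:
2062: Sun, 2063: Mon ✓, 2064: Wed, 2065: Thu, 2066: Fri, 2067: Sat, 2068: Mon ✓, 2069: Tue, 2070: Wed, 2071: Thu, 2072: Sat, 2073: Sun, 2074: Mon ✓
Mondays: 2063, 2068, 2074.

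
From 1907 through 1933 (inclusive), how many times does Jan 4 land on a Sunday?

4

Day of week of January 4 in each year:
1907: Fri, 1908: Sat, 1909: Mon, 1910: Tue, 1911: Wed, 1912: Thu, 1913: Sat, 1914: Sun ✓, 1915: Mon, 1916: Tue, 1917: Thu, 1918: Fri, 1919: Sat, 1920: Sun ✓, 1921: Tue, 1922: Wed, 1923: Thu, 1924: Fri, 1925: Sun ✓, 1926: Mon, 1927: Tue, 1928: Wed, 1929: Fri, 1930: Sat, 1931: Sun ✓, 1932: Mon, 1933: Wed
Sundays: 1914, 1920, 1925, 1931.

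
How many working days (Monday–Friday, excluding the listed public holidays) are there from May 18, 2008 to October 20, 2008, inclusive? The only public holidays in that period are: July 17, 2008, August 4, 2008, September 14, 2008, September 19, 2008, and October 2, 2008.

May 18, 2008 is a Sunday.
The range spans 156 days (inclusive of both endpoints).
156 = 7 × 22 + 2, so there are 22 full weeks plus 2 extra days.
Each full week contributes 5 weekdays (Mon–Fri): 22 × 5 = 110.
The 2 extra days are Sunday, Monday — 1 of them qualifies.
Total: 110 + 1 = 111.
Holidays: July 17, 2008 (Thu); August 4, 2008 (Mon); September 14, 2008 (Sun); September 19, 2008 (Fri); October 2, 2008 (Thu).
4 of the 5 holidays fall on weekdays; the rest are weekends and were already excluded.
Business days: 111 − 4 = 107.

107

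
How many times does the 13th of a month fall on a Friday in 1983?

1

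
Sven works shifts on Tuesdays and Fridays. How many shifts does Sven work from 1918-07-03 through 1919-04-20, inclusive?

1918-07-03 is a Wednesday.
The range spans 292 days (inclusive of both endpoints).
292 = 7 × 41 + 5, so there are 41 full weeks plus 5 extra days.
Each full week contributes 2 days from the set (Tue, Fri): 41 × 2 = 82.
The 5 extra days are Wed, Thu, Fri, Sat, Sun — 1 of them qualifies.
Total: 82 + 1 = 83.

83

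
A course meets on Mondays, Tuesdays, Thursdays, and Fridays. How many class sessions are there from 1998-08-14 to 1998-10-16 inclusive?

1998-08-14 is a Friday.
That's 64 days from start to end, counting both.
64 = 7 × 9 + 1, so there are 9 full weeks plus 1 extra day.
Each full week contributes 4 days from the set (Mon, Tue, Thu, Fri): 9 × 4 = 36.
The 1 extra day is Friday — 1 of them qualifies.
Total: 36 + 1 = 37.

37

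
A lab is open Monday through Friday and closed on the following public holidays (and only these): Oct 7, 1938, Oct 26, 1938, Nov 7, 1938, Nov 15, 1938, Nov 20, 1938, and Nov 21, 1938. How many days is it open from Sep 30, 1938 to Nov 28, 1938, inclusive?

37 working days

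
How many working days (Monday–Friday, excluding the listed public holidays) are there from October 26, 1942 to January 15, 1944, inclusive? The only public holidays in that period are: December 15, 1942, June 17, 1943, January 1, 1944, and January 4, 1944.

October 26, 1942 is a Monday.
From October 26, 1942 to January 15, 1944 is 447 days inclusive.
447 = 7 × 63 + 6, so there are 63 full weeks plus 6 extra days.
Each full week contributes 5 weekdays (Mon–Fri): 63 × 5 = 315.
The 6 extra days are Mon, Tue, Wed, Thu, Fri, Sat — 5 of them qualify.
Total: 315 + 5 = 320.
Holidays: December 15, 1942 (Tue); June 17, 1943 (Thu); January 1, 1944 (Sat); January 4, 1944 (Tue).
3 of the 4 holidays fall on weekdays; the rest are weekends and were already excluded.
Business days: 320 − 3 = 317.

317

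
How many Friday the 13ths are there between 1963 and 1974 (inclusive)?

Friday-the-13ths by year:
1963: Sep, Dec
1964: Mar, Nov
1965: Aug
1966: May
1967: Jan, Oct
1968: Sep, Dec
1969: Jun
1970: Feb, Mar, Nov
1971: Aug
1972: Oct
1973: Apr, Jul
1974: Sep, Dec

20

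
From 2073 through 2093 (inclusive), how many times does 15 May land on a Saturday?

3

Day of week of May 15 in each year:
2073: Mon, 2074: Tue, 2075: Wed, 2076: Fri, 2077: Sat ✓, 2078: Sun, 2079: Mon, 2080: Wed, 2081: Thu, 2082: Fri, 2083: Sat ✓, 2084: Mon, 2085: Tue, 2086: Wed, 2087: Thu, 2088: Sat ✓, 2089: Sun, 2090: Mon, 2091: Tue, 2092: Thu, 2093: Fri
Saturdays: 2077, 2083, 2088.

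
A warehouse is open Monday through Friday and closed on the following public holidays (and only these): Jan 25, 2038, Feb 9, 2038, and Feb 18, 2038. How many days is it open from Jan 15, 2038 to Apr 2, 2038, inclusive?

53

Jan 15, 2038 is a Friday.
That's 78 days from start to end, counting both.
78 = 7 × 11 + 1, so there are 11 full weeks plus 1 extra day.
Each full week contributes 5 weekdays (Mon–Fri): 11 × 5 = 55.
The 1 extra day is Fri — 1 of them qualifies.
Total: 55 + 1 = 56.
Holidays: Jan 25, 2038 (Mon); Feb 9, 2038 (Tue); Feb 18, 2038 (Thu).
All 3 holidays fall on weekdays, so subtract 3.
Business days: 56 − 3 = 53.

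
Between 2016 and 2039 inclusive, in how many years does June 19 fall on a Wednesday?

Day of week of June 19 in each year:
2016: Sun, 2017: Mon, 2018: Tue, 2019: Wed ✓, 2020: Fri, 2021: Sat, 2022: Sun, 2023: Mon, 2024: Wed ✓, 2025: Thu, 2026: Fri, 2027: Sat, 2028: Mon, 2029: Tue, 2030: Wed ✓, 2031: Thu, 2032: Sat, 2033: Sun, 2034: Mon, 2035: Tue, 2036: Thu, 2037: Fri, 2038: Sat, 2039: Sun
Wednesdays: 2019, 2024, 2030.

3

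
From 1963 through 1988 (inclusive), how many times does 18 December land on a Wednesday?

4

Day of week of December 18 in each year:
1963: Wed ✓, 1964: Fri, 1965: Sat, 1966: Sun, 1967: Mon, 1968: Wed ✓, 1969: Thu, 1970: Fri, 1971: Sat, 1972: Mon, 1973: Tue, 1974: Wed ✓, 1975: Thu, 1976: Sat, 1977: Sun, 1978: Mon, 1979: Tue, 1980: Thu, 1981: Fri, 1982: Sat, 1983: Sun, 1984: Tue, 1985: Wed ✓, 1986: Thu, 1987: Fri, 1988: Sun
Wednesdays: 1963, 1968, 1974, 1985.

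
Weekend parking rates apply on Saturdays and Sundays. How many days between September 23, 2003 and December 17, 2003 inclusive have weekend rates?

24

September 23, 2003 is a Tuesday.
The range spans 86 days (inclusive of both endpoints).
86 = 7 × 12 + 2, so there are 12 full weeks plus 2 extra days.
Each full week contributes 2 weekend days (Sat, Sun): 12 × 2 = 24.
The 2 extra days are Tue, Wed — none qualify.
Total: 24 + 0 = 24.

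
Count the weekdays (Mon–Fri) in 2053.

261 weekdays

January 1, 2053 is a Wednesday.
From January 1, 2053 to December 31, 2053 is 365 days inclusive.
365 = 7 × 52 + 1, so there are 52 full weeks plus 1 extra day.
Each full week contributes 5 weekdays (Mon–Fri): 52 × 5 = 260.
The 1 extra day is Wed — 1 of them qualifies.
Total: 260 + 1 = 261.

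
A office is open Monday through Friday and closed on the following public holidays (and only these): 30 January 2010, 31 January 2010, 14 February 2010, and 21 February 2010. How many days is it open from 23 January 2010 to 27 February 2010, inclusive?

25 working days

23 January 2010 is a Saturday.
That's 36 days from start to end, counting both.
36 = 7 × 5 + 1, so there are 5 full weeks plus 1 extra day.
Each full week contributes 5 weekdays (Mon–Fri): 5 × 5 = 25.
The 1 extra day is Saturday — none qualify.
Total: 25 + 0 = 25.
Holidays: 30 January 2010 (Sat); 31 January 2010 (Sun); 14 February 2010 (Sun); 21 February 2010 (Sun).
None of the 4 holidays fall on a weekday, so nothing to subtract.
Business days: 25 − 0 = 25.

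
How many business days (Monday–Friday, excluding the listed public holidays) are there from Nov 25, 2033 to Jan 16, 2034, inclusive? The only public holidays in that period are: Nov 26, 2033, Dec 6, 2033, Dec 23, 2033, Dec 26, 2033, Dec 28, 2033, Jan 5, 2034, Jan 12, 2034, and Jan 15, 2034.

31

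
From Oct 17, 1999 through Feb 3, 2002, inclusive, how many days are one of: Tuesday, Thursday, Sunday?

361

Oct 17, 1999 is a Sunday.
That's 841 days from start to end, counting both.
841 = 7 × 120 + 1, so there are 120 full weeks plus 1 extra day.
Each full week contributes 3 days from the set (Tue, Thu, Sun): 120 × 3 = 360.
The 1 extra day is Sun — 1 of them qualifies.
Total: 360 + 1 = 361.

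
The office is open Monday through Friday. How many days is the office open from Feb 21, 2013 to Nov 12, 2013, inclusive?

189

Feb 21, 2013 is a Thursday.
The range spans 265 days (inclusive of both endpoints).
265 = 7 × 37 + 6, so there are 37 full weeks plus 6 extra days.
Each full week contributes 5 weekdays (Mon–Fri): 37 × 5 = 185.
The 6 extra days are Thursday, Friday, Saturday, Sunday, Monday, Tuesday — 4 of them qualify.
Total: 185 + 4 = 189.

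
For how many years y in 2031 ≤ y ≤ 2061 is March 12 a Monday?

4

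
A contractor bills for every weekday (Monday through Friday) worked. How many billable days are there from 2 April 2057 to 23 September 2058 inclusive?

2 April 2057 is a Monday.
From 2 April 2057 to 23 September 2058 is 540 days inclusive.
540 = 7 × 77 + 1, so there are 77 full weeks plus 1 extra day.
Each full week contributes 5 weekdays (Mon–Fri): 77 × 5 = 385.
The 1 extra day is Mon — 1 of them qualifies.
Total: 385 + 1 = 386.

386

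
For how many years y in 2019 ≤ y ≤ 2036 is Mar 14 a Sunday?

3

Day of week of March 14 in each year:
2019: Thu, 2020: Sat, 2021: Sun ✓, 2022: Mon, 2023: Tue, 2024: Thu, 2025: Fri, 2026: Sat, 2027: Sun ✓, 2028: Tue, 2029: Wed, 2030: Thu, 2031: Fri, 2032: Sun ✓, 2033: Mon, 2034: Tue, 2035: Wed, 2036: Fri
Sundays: 2021, 2027, 2032.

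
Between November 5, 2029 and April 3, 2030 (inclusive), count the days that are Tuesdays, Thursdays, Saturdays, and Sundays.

85

November 5, 2029 is a Monday.
From November 5, 2029 to April 3, 2030 is 150 days inclusive.
150 = 7 × 21 + 3, so there are 21 full weeks plus 3 extra days.
Each full week contributes 4 days from the set (Tue, Thu, Sat, Sun): 21 × 4 = 84.
The 3 extra days are Mon, Tue, Wed — 1 of them qualifies.
Total: 84 + 1 = 85.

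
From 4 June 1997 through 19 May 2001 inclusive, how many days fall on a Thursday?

4 June 1997 is a Wednesday.
The range spans 1446 days (inclusive of both endpoints).
1446 = 7 × 206 + 4, so there are 206 full weeks plus 4 extra days.
Each full week contributes one Thursday: 206 so far.
The 4 extra days are Wednesday, Thursday, Friday, Saturday — 1 of them qualifies.
Total: 206 + 1 = 207.

207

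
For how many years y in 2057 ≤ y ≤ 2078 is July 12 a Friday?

3

Day of week of July 12 in each year:
2057: Thu, 2058: Fri ✓, 2059: Sat, 2060: Mon, 2061: Tue, 2062: Wed, 2063: Thu, 2064: Sat, 2065: Sun, 2066: Mon, 2067: Tue, 2068: Thu, 2069: Fri ✓, 2070: Sat, 2071: Sun, 2072: Tue, 2073: Wed, 2074: Thu, 2075: Fri ✓, 2076: Sun, 2077: Mon, 2078: Tue
Fridays: 2058, 2069, 2075.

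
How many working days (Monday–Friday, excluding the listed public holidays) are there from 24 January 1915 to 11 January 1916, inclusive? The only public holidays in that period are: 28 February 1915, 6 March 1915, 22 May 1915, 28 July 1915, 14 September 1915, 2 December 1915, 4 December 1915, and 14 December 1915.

24 January 1915 is a Sunday.
The range spans 353 days (inclusive of both endpoints).
353 = 7 × 50 + 3, so there are 50 full weeks plus 3 extra days.
Each full week contributes 5 weekdays (Mon–Fri): 50 × 5 = 250.
The 3 extra days are Sun, Mon, Tue — 2 of them qualify.
Total: 250 + 2 = 252.
Holidays: 28 February 1915 (Sun); 6 March 1915 (Sat); 22 May 1915 (Sat); 28 July 1915 (Wed); 14 September 1915 (Tue); 2 December 1915 (Thu); 4 December 1915 (Sat); 14 December 1915 (Tue).
4 of the 8 holidays fall on weekdays; the rest are weekends and were already excluded.
Business days: 252 − 4 = 248.

248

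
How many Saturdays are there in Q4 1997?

13

1997-10-01 is a Wednesday.
From 1997-10-01 to 1997-12-31 is 92 days inclusive.
92 = 7 × 13 + 1, so there are 13 full weeks plus 1 extra day.
Each full week contributes one Saturday: 13 so far.
The 1 extra day is Wednesday — none qualify.
Total: 13 + 0 = 13.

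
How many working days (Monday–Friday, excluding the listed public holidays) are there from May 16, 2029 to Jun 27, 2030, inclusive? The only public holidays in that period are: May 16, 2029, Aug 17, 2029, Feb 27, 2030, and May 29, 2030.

May 16, 2029 is a Wednesday.
From May 16, 2029 to Jun 27, 2030 is 408 days inclusive.
408 = 7 × 58 + 2, so there are 58 full weeks plus 2 extra days.
Each full week contributes 5 weekdays (Mon–Fri): 58 × 5 = 290.
The 2 extra days are Wed, Thu — 2 of them qualify.
Total: 290 + 2 = 292.
Holidays: May 16, 2029 (Wed); Aug 17, 2029 (Fri); Feb 27, 2030 (Wed); May 29, 2030 (Wed).
All 4 holidays fall on weekdays, so subtract 4.
Business days: 292 − 4 = 288.

288 working days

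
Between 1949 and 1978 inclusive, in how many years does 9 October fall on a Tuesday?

Day of week of October 9 in each year:
1949: Sun, 1950: Mon, 1951: Tue ✓, 1952: Thu, 1953: Fri, 1954: Sat, 1955: Sun, 1956: Tue ✓, 1957: Wed, 1958: Thu, 1959: Fri, 1960: Sun, 1961: Mon, 1962: Tue ✓, 1963: Wed, 1964: Fri, 1965: Sat, 1966: Sun, 1967: Mon, 1968: Wed, 1969: Thu, 1970: Fri, 1971: Sat, 1972: Mon, 1973: Tue ✓, 1974: Wed, 1975: Thu, 1976: Sat, 1977: Sun, 1978: Mon
Tuesdays: 1951, 1956, 1962, 1973.

4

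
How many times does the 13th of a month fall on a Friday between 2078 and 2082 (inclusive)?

9

Friday-the-13ths by year:
2078: May
2079: Jan, Oct
2080: Sep, Dec
2081: Jun
2082: Feb, Mar, Nov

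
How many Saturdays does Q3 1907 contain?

July 1, 1907 is a Monday.
The range spans 92 days (inclusive of both endpoints).
92 = 7 × 13 + 1, so there are 13 full weeks plus 1 extra day.
Each full week contributes one Saturday: 13 so far.
The 1 extra day is Mon — none qualify.
Total: 13 + 0 = 13.

13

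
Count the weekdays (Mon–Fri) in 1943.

261

1943-01-01 is a Friday.
From 1943-01-01 to 1943-12-31 is 365 days inclusive.
365 = 7 × 52 + 1, so there are 52 full weeks plus 1 extra day.
Each full week contributes 5 weekdays (Mon–Fri): 52 × 5 = 260.
The 1 extra day is Fri — 1 of them qualifies.
Total: 260 + 1 = 261.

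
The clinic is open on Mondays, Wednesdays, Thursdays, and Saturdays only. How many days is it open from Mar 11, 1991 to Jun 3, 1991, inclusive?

49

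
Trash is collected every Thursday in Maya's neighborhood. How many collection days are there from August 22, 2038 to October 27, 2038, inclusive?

9

August 22, 2038 is a Sunday.
The range spans 67 days (inclusive of both endpoints).
67 = 7 × 9 + 4, so there are 9 full weeks plus 4 extra days.
Each full week contributes one Thursday: 9 so far.
The 4 extra days are Sunday, Monday, Tuesday, Wednesday — none qualify.
Total: 9 + 0 = 9.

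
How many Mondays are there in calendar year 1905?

52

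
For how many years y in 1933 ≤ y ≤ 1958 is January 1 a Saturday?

Day of week of January 1 in each year:
1933: Sun, 1934: Mon, 1935: Tue, 1936: Wed, 1937: Fri, 1938: Sat ✓, 1939: Sun, 1940: Mon, 1941: Wed, 1942: Thu, 1943: Fri, 1944: Sat ✓, 1945: Mon, 1946: Tue, 1947: Wed, 1948: Thu, 1949: Sat ✓, 1950: Sun, 1951: Mon, 1952: Tue, 1953: Thu, 1954: Fri, 1955: Sat ✓, 1956: Sun, 1957: Tue, 1958: Wed
Saturdays: 1938, 1944, 1949, 1955.

4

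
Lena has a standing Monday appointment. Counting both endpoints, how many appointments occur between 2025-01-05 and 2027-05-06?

122

2025-01-05 is a Sunday.
The range spans 852 days (inclusive of both endpoints).
852 = 7 × 121 + 5, so there are 121 full weeks plus 5 extra days.
Each full week contributes one Monday: 121 so far.
The 5 extra days are Sun, Mon, Tue, Wed, Thu — 1 of them qualifies.
Total: 121 + 1 = 122.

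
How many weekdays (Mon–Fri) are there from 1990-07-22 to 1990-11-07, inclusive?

78

1990-07-22 is a Sunday.
The range spans 109 days (inclusive of both endpoints).
109 = 7 × 15 + 4, so there are 15 full weeks plus 4 extra days.
Each full week contributes 5 weekdays (Mon–Fri): 15 × 5 = 75.
The 4 extra days are Sun, Mon, Tue, Wed — 3 of them qualify.
Total: 75 + 3 = 78.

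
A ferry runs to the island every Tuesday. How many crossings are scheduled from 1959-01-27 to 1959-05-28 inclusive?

1959-01-27 is a Tuesday.
That's 122 days from start to end, counting both.
122 = 7 × 17 + 3, so there are 17 full weeks plus 3 extra days.
Each full week contributes one Tuesday: 17 so far.
The 3 extra days are Tuesday, Wednesday, Thursday — 1 of them qualifies.
Total: 17 + 1 = 18.

18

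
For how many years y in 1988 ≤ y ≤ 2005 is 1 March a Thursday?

Day of week of March 1 in each year:
1988: Tue, 1989: Wed, 1990: Thu ✓, 1991: Fri, 1992: Sun, 1993: Mon, 1994: Tue, 1995: Wed, 1996: Fri, 1997: Sat, 1998: Sun, 1999: Mon, 2000: Wed, 2001: Thu ✓, 2002: Fri, 2003: Sat, 2004: Mon, 2005: Tue
Thursdays: 1990, 2001.

2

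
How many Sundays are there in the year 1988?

Jan 1, 1988 is a Friday.
That's 366 days from start to end, counting both.
366 = 7 × 52 + 2, so there are 52 full weeks plus 2 extra days.
Each full week contributes one Sunday: 52 so far.
The 2 extra days are Friday, Saturday — none qualify.
Total: 52 + 0 = 52.

52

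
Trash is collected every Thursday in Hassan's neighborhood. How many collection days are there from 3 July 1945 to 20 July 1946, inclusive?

55 Thursdays

3 July 1945 is a Tuesday.
The range spans 383 days (inclusive of both endpoints).
383 = 7 × 54 + 5, so there are 54 full weeks plus 5 extra days.
Each full week contributes one Thursday: 54 so far.
The 5 extra days are Tuesday, Wednesday, Thursday, Friday, Saturday — 1 of them qualifies.
Total: 54 + 1 = 55.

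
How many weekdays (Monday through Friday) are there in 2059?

January 1, 2059 is a Wednesday.
From January 1, 2059 to December 31, 2059 is 365 days inclusive.
365 = 7 × 52 + 1, so there are 52 full weeks plus 1 extra day.
Each full week contributes 5 weekdays (Mon–Fri): 52 × 5 = 260.
The 1 extra day is Wednesday — 1 of them qualifies.
Total: 260 + 1 = 261.

261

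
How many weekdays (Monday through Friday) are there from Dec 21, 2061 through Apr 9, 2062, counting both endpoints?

Dec 21, 2061 is a Wednesday.
From Dec 21, 2061 to Apr 9, 2062 is 110 days inclusive.
110 = 7 × 15 + 5, so there are 15 full weeks plus 5 extra days.
Each full week contributes 5 weekdays (Mon–Fri): 15 × 5 = 75.
The 5 extra days are Wednesday, Thursday, Friday, Saturday, Sunday — 3 of them qualify.
Total: 75 + 3 = 78.

78 weekdays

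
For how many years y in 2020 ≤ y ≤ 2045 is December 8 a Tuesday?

4

Day of week of December 8 in each year:
2020: Tue ✓, 2021: Wed, 2022: Thu, 2023: Fri, 2024: Sun, 2025: Mon, 2026: Tue ✓, 2027: Wed, 2028: Fri, 2029: Sat, 2030: Sun, 2031: Mon, 2032: Wed, 2033: Thu, 2034: Fri, 2035: Sat, 2036: Mon, 2037: Tue ✓, 2038: Wed, 2039: Thu, 2040: Sat, 2041: Sun, 2042: Mon, 2043: Tue ✓, 2044: Thu, 2045: Fri
Tuesdays: 2020, 2026, 2037, 2043.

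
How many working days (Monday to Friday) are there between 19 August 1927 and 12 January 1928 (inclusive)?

105 weekdays

19 August 1927 is a Friday.
From 19 August 1927 to 12 January 1928 is 147 days inclusive.
147 = 7 × 21, so the span is exactly 21 full weeks.
Each full week contributes 5 weekdays (Mon–Fri): 21 × 5 = 105.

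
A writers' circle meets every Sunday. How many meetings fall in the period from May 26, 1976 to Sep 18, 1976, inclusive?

16

May 26, 1976 is a Wednesday.
That's 116 days from start to end, counting both.
116 = 7 × 16 + 4, so there are 16 full weeks plus 4 extra days.
Each full week contributes one Sunday: 16 so far.
The 4 extra days are Wednesday, Thursday, Friday, Saturday — none qualify.
Total: 16 + 0 = 16.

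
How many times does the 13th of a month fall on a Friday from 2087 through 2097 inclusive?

Friday-the-13ths by year:
2087: Jun
2088: Feb, Aug
2089: May
2090: Jan, Oct
2091: Apr, Jul
2092: Jun
2093: Feb, Mar, Nov
2094: Aug
2095: May
2096: Jan, Apr, Jul
2097: Sep, Dec

19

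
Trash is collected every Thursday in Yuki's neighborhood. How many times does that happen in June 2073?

5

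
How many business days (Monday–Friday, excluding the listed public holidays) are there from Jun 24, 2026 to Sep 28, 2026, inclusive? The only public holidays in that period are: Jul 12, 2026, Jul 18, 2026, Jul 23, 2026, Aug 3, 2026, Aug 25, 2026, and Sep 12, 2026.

Jun 24, 2026 is a Wednesday.
That's 97 days from start to end, counting both.
97 = 7 × 13 + 6, so there are 13 full weeks plus 6 extra days.
Each full week contributes 5 weekdays (Mon–Fri): 13 × 5 = 65.
The 6 extra days are Wed, Thu, Fri, Sat, Sun, Mon — 4 of them qualify.
Total: 65 + 4 = 69.
Holidays: Jul 12, 2026 (Sun); Jul 18, 2026 (Sat); Jul 23, 2026 (Thu); Aug 3, 2026 (Mon); Aug 25, 2026 (Tue); Sep 12, 2026 (Sat).
3 of the 6 holidays fall on weekdays; the rest are weekends and were already excluded.
Business days: 69 − 3 = 66.

66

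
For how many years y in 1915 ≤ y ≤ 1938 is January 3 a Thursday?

4

Day of week of January 3 in each year:
1915: Sun, 1916: Mon, 1917: Wed, 1918: Thu ✓, 1919: Fri, 1920: Sat, 1921: Mon, 1922: Tue, 1923: Wed, 1924: Thu ✓, 1925: Sat, 1926: Sun, 1927: Mon, 1928: Tue, 1929: Thu ✓, 1930: Fri, 1931: Sat, 1932: Sun, 1933: Tue, 1934: Wed, 1935: Thu ✓, 1936: Fri, 1937: Sun, 1938: Mon
Thursdays: 1918, 1924, 1929, 1935.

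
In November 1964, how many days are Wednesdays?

1964-11-01 is a Sunday.
The range spans 30 days (inclusive of both endpoints).
30 = 7 × 4 + 2, so there are 4 full weeks plus 2 extra days.
Each full week contributes one Wednesday: 4 so far.
The 2 extra days are Sun, Mon — none qualify.
Total: 4 + 0 = 4.

4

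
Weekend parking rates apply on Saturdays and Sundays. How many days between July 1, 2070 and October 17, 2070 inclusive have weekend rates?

30

July 1, 2070 is a Tuesday.
From July 1, 2070 to October 17, 2070 is 109 days inclusive.
109 = 7 × 15 + 4, so there are 15 full weeks plus 4 extra days.
Each full week contributes 2 weekend days (Sat, Sun): 15 × 2 = 30.
The 4 extra days are Tuesday, Wednesday, Thursday, Friday — none qualify.
Total: 30 + 0 = 30.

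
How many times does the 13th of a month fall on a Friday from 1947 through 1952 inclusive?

9

Friday-the-13ths by year:
1947: Jun
1948: Feb, Aug
1949: May
1950: Jan, Oct
1951: Apr, Jul
1952: Jun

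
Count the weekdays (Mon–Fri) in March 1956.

March 1, 1956 is a Thursday.
The range spans 31 days (inclusive of both endpoints).
31 = 7 × 4 + 3, so there are 4 full weeks plus 3 extra days.
Each full week contributes 5 weekdays (Mon–Fri): 4 × 5 = 20.
The 3 extra days are Thu, Fri, Sat — 2 of them qualify.
Total: 20 + 2 = 22.

22 weekdays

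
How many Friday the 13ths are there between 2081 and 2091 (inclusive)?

18

Friday-the-13ths by year:
2081: Jun
2082: Feb, Mar, Nov
2083: Aug
2084: Oct
2085: Apr, Jul
2086: Sep, Dec
2087: Jun
2088: Feb, Aug
2089: May
2090: Jan, Oct
2091: Apr, Jul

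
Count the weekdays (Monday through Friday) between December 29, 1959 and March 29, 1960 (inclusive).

December 29, 1959 is a Tuesday.
That's 92 days from start to end, counting both.
92 = 7 × 13 + 1, so there are 13 full weeks plus 1 extra day.
Each full week contributes 5 weekdays (Mon–Fri): 13 × 5 = 65.
The 1 extra day is Tue — 1 of them qualifies.
Total: 65 + 1 = 66.

66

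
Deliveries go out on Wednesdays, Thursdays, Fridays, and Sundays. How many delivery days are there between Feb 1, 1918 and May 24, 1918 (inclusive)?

Feb 1, 1918 is a Friday.
From Feb 1, 1918 to May 24, 1918 is 113 days inclusive.
113 = 7 × 16 + 1, so there are 16 full weeks plus 1 extra day.
Each full week contributes 4 days from the set (Wed, Thu, Fri, Sun): 16 × 4 = 64.
The 1 extra day is Friday — 1 of them qualifies.
Total: 64 + 1 = 65.

65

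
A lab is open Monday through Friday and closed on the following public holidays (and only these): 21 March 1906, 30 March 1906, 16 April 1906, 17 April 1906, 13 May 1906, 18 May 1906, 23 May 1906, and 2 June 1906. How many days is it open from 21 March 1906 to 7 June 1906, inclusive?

51

21 March 1906 is a Wednesday.
The range spans 79 days (inclusive of both endpoints).
79 = 7 × 11 + 2, so there are 11 full weeks plus 2 extra days.
Each full week contributes 5 weekdays (Mon–Fri): 11 × 5 = 55.
The 2 extra days are Wednesday, Thursday — 2 of them qualify.
Total: 55 + 2 = 57.
Holidays: 21 March 1906 (Wed); 30 March 1906 (Fri); 16 April 1906 (Mon); 17 April 1906 (Tue); 13 May 1906 (Sun); 18 May 1906 (Fri); 23 May 1906 (Wed); 2 June 1906 (Sat).
6 of the 8 holidays fall on weekdays; the rest are weekends and were already excluded.
Business days: 57 − 6 = 51.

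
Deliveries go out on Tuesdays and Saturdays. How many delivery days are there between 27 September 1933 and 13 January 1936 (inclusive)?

27 September 1933 is a Wednesday.
From 27 September 1933 to 13 January 1936 is 839 days inclusive.
839 = 7 × 119 + 6, so there are 119 full weeks plus 6 extra days.
Each full week contributes 2 days from the set (Tue, Sat): 119 × 2 = 238.
The 6 extra days are Wed, Thu, Fri, Sat, Sun, Mon — 1 of them qualifies.
Total: 238 + 1 = 239.

239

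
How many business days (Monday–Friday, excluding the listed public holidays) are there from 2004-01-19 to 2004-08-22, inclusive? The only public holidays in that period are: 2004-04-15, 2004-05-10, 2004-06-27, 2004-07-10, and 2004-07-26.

152 business days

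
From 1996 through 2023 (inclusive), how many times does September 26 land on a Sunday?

4

Day of week of September 26 in each year:
1996: Thu, 1997: Fri, 1998: Sat, 1999: Sun ✓, 2000: Tue, 2001: Wed, 2002: Thu, 2003: Fri, 2004: Sun ✓, 2005: Mon, 2006: Tue, 2007: Wed, 2008: Fri, 2009: Sat, 2010: Sun ✓, 2011: Mon, 2012: Wed, 2013: Thu, 2014: Fri, 2015: Sat, 2016: Mon, 2017: Tue, 2018: Wed, 2019: Thu, 2020: Sat, 2021: Sun ✓, 2022: Mon, 2023: Tue
Sundays: 1999, 2004, 2010, 2021.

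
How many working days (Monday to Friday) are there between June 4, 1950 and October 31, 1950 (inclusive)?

107

June 4, 1950 is a Sunday.
The range spans 150 days (inclusive of both endpoints).
150 = 7 × 21 + 3, so there are 21 full weeks plus 3 extra days.
Each full week contributes 5 weekdays (Mon–Fri): 21 × 5 = 105.
The 3 extra days are Sunday, Monday, Tuesday — 2 of them qualify.
Total: 105 + 2 = 107.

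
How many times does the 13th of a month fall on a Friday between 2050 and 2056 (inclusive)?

11

Friday-the-13ths by year:
2050: May
2051: Jan, Oct
2052: Sep, Dec
2053: Jun
2054: Feb, Mar, Nov
2055: Aug
2056: Oct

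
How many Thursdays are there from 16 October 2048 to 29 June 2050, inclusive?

16 October 2048 is a Friday.
The range spans 622 days (inclusive of both endpoints).
622 = 7 × 88 + 6, so there are 88 full weeks plus 6 extra days.
Each full week contributes one Thursday: 88 so far.
The 6 extra days are Friday, Saturday, Sunday, Monday, Tuesday, Wednesday — none qualify.
Total: 88 + 0 = 88.

88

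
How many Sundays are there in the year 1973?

1 January 1973 is a Monday.
From 1 January 1973 to 31 December 1973 is 365 days inclusive.
365 = 7 × 52 + 1, so there are 52 full weeks plus 1 extra day.
Each full week contributes one Sunday: 52 so far.
The 1 extra day is Mon — none qualify.
Total: 52 + 0 = 52.

52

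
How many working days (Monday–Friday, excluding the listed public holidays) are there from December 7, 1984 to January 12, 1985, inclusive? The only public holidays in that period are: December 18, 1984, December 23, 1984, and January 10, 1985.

24 working days

December 7, 1984 is a Friday.
The range spans 37 days (inclusive of both endpoints).
37 = 7 × 5 + 2, so there are 5 full weeks plus 2 extra days.
Each full week contributes 5 weekdays (Mon–Fri): 5 × 5 = 25.
The 2 extra days are Friday, Saturday — 1 of them qualifies.
Total: 25 + 1 = 26.
Holidays: December 18, 1984 (Tue); December 23, 1984 (Sun); January 10, 1985 (Thu).
2 of the 3 holidays fall on weekdays; the rest are weekends and were already excluded.
Business days: 26 − 2 = 24.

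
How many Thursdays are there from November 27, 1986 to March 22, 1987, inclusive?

November 27, 1986 is a Thursday.
The range spans 116 days (inclusive of both endpoints).
116 = 7 × 16 + 4, so there are 16 full weeks plus 4 extra days.
Each full week contributes one Thursday: 16 so far.
The 4 extra days are Thu, Fri, Sat, Sun — 1 of them qualifies.
Total: 16 + 1 = 17.

17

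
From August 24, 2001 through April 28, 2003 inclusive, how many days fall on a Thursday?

August 24, 2001 is a Friday.
From August 24, 2001 to April 28, 2003 is 613 days inclusive.
613 = 7 × 87 + 4, so there are 87 full weeks plus 4 extra days.
Each full week contributes one Thursday: 87 so far.
The 4 extra days are Friday, Saturday, Sunday, Monday — none qualify.
Total: 87 + 0 = 87.

87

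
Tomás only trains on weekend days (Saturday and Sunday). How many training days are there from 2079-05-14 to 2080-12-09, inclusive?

165

2079-05-14 is a Sunday.
From 2079-05-14 to 2080-12-09 is 576 days inclusive.
576 = 7 × 82 + 2, so there are 82 full weeks plus 2 extra days.
Each full week contributes 2 weekend days (Sat, Sun): 82 × 2 = 164.
The 2 extra days are Sun, Mon — 1 of them qualifies.
Total: 164 + 1 = 165.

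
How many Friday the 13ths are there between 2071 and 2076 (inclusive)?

Friday-the-13ths by year:
2071: Feb, Mar, Nov
2072: May
2073: Jan, Oct
2074: Apr, Jul
2075: Sep, Dec
2076: Mar, Nov

12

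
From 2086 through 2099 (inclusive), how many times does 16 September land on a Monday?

2

Day of week of September 16 in each year:
2086: Mon ✓, 2087: Tue, 2088: Thu, 2089: Fri, 2090: Sat, 2091: Sun, 2092: Tue, 2093: Wed, 2094: Thu, 2095: Fri, 2096: Sun, 2097: Mon ✓, 2098: Tue, 2099: Wed
Mondays: 2086, 2097.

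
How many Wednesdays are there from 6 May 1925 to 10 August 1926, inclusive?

6 May 1925 is a Wednesday.
The range spans 462 days (inclusive of both endpoints).
462 = 7 × 66, so the span is exactly 66 full weeks.
Each full week contributes one Wednesday: 66 so far.
Total: 66.

66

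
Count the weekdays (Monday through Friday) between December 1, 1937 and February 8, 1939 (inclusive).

311 weekdays

December 1, 1937 is a Wednesday.
That's 435 days from start to end, counting both.
435 = 7 × 62 + 1, so there are 62 full weeks plus 1 extra day.
Each full week contributes 5 weekdays (Mon–Fri): 62 × 5 = 310.
The 1 extra day is Wednesday — 1 of them qualifies.
Total: 310 + 1 = 311.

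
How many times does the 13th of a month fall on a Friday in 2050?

The 13th falls on a Friday when the month's 13th has weekday Fri.
Jan 13 is Thu; Feb 13 is Sun; Mar 13 is Sun; Apr 13 is Wed; May 13 is Fri ✓; Jun 13 is Mon; Jul 13 is Wed; Aug 13 is Sat; Sep 13 is Tue; Oct 13 is Thu; Nov 13 is Sun; Dec 13 is Tue.
Friday the 13ths: May.

1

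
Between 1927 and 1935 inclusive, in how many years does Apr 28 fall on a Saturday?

Day of week of April 28 in each year:
1927: Thu, 1928: Sat ✓, 1929: Sun, 1930: Mon, 1931: Tue, 1932: Thu, 1933: Fri, 1934: Sat ✓, 1935: Sun
Saturdays: 1928, 1934.

2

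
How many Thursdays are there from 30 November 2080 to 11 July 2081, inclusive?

32

30 November 2080 is a Saturday.
That's 224 days from start to end, counting both.
224 = 7 × 32, so the span is exactly 32 full weeks.
Each full week contributes one Thursday: 32 so far.
Total: 32.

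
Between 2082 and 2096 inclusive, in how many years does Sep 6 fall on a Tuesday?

Day of week of September 6 in each year:
2082: Sun, 2083: Mon, 2084: Wed, 2085: Thu, 2086: Fri, 2087: Sat, 2088: Mon, 2089: Tue ✓, 2090: Wed, 2091: Thu, 2092: Sat, 2093: Sun, 2094: Mon, 2095: Tue ✓, 2096: Thu
Tuesdays: 2089, 2095.

2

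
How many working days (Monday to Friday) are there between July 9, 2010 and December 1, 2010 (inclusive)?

104

July 9, 2010 is a Friday.
The range spans 146 days (inclusive of both endpoints).
146 = 7 × 20 + 6, so there are 20 full weeks plus 6 extra days.
Each full week contributes 5 weekdays (Mon–Fri): 20 × 5 = 100.
The 6 extra days are Friday, Saturday, Sunday, Monday, Tuesday, Wednesday — 4 of them qualify.
Total: 100 + 4 = 104.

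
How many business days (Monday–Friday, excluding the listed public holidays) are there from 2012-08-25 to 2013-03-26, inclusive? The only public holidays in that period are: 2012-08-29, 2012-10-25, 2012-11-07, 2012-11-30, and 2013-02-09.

148

2012-08-25 is a Saturday.
That's 214 days from start to end, counting both.
214 = 7 × 30 + 4, so there are 30 full weeks plus 4 extra days.
Each full week contributes 5 weekdays (Mon–Fri): 30 × 5 = 150.
The 4 extra days are Sat, Sun, Mon, Tue — 2 of them qualify.
Total: 150 + 2 = 152.
Holidays: 2012-08-29 (Wed); 2012-10-25 (Thu); 2012-11-07 (Wed); 2012-11-30 (Fri); 2013-02-09 (Sat).
4 of the 5 holidays fall on weekdays; the rest are weekends and were already excluded.
Business days: 152 − 4 = 148.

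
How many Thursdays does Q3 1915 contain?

14

1 July 1915 is a Thursday.
The range spans 92 days (inclusive of both endpoints).
92 = 7 × 13 + 1, so there are 13 full weeks plus 1 extra day.
Each full week contributes one Thursday: 13 so far.
The 1 extra day is Thursday — 1 of them qualifies.
Total: 13 + 1 = 14.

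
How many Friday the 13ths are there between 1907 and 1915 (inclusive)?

15

Friday-the-13ths by year:
1907: Sep, Dec
1908: Mar, Nov
1909: Aug
1910: May
1911: Jan, Oct
1912: Sep, Dec
1913: Jun
1914: Feb, Mar, Nov
1915: Aug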